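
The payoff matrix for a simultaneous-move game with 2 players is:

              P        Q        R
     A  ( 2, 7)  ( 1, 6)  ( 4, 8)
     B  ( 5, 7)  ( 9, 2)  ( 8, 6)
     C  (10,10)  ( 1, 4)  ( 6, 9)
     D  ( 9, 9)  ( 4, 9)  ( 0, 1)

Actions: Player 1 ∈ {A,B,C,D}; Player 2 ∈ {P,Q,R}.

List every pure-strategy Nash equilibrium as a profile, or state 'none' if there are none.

PSNE = {(C,P)}

(A,P): not NE [P1→C gives 10>2; P2→R gives 8>7]
(A,Q): not NE [P1→B gives 9>1; P2→R gives 8>6]
(A,R): not NE [P1→B gives 8>4]
(B,P): not NE [P1→C gives 10>5]
(B,Q): not NE [P2→P gives 7>2]
(B,R): not NE [P2→P gives 7>6]
(C,P): NE
(C,Q): not NE [P1→B gives 9>1; P2→P gives 10>4]
(C,R): not NE [P1→B gives 8>6; P2→P gives 10>9]
(D,P): not NE [P1→C gives 10>9]
(D,Q): not NE [P1→B gives 9>4]
(D,R): not NE [P1→B gives 8>0; P2→Q gives 9>1]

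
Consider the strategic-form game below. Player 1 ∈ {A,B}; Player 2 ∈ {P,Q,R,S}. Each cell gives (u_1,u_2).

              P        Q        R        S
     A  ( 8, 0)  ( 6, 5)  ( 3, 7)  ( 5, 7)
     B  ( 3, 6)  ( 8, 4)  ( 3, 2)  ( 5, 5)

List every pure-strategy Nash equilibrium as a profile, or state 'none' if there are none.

Nash profiles: (A,R), (A,S)

(A,P): not NE [P2→S gives 7>0]
(A,Q): not NE [P1→B gives 8>6; P2→S gives 7>5]
(A,R): NE
(A,S): NE
(B,P): not NE [P1→A gives 8>3]
(B,Q): not NE [P2→P gives 6>4]
(B,R): not NE [P2→P gives 6>2]
(B,S): not NE [P2→P gives 6>5]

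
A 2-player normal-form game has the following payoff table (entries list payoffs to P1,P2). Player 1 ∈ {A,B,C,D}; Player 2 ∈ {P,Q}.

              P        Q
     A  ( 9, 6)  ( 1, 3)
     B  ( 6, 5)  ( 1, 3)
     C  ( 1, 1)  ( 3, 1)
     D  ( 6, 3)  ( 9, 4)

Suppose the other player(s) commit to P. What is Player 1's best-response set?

u_1(A vs P) = 9
u_1(B vs P) = 6
u_1(C vs P) = 1
u_1(D vs P) = 6
max payoff 9 at {A}

BR_1 = {A}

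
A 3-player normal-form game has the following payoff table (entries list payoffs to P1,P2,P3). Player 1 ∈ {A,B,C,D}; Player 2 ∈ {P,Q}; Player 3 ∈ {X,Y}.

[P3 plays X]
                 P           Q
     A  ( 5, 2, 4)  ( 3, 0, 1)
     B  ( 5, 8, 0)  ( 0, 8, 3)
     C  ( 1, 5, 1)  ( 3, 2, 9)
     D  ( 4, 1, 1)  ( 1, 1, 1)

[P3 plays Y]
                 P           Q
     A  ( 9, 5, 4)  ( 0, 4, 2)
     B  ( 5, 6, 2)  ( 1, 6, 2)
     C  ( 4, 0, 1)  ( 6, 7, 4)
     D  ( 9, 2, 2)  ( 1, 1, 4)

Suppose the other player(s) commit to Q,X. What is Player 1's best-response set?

u_1(A vs Q,X) = 3
u_1(B vs Q,X) = 0
u_1(C vs Q,X) = 3
u_1(D vs Q,X) = 1
max payoff 3 at {A,C}

P1 best: {A,C}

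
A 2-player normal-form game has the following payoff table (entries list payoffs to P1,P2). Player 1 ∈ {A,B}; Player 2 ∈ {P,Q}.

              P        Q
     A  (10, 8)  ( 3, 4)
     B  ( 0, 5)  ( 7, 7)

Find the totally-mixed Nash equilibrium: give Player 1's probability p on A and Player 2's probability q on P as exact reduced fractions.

p=1/3, q=2/7

P1 indiff ⇒ q·10+(1-q)·3 = q·0+(1-q)·7 ⇒ q(10) = (1-q)(4) ⇒ q = 2/7
P2 indiff ⇒ p·8+(1-p)·5 = p·4+(1-p)·7 ⇒ p(4) = (1-p)(2) ⇒ p = 1/3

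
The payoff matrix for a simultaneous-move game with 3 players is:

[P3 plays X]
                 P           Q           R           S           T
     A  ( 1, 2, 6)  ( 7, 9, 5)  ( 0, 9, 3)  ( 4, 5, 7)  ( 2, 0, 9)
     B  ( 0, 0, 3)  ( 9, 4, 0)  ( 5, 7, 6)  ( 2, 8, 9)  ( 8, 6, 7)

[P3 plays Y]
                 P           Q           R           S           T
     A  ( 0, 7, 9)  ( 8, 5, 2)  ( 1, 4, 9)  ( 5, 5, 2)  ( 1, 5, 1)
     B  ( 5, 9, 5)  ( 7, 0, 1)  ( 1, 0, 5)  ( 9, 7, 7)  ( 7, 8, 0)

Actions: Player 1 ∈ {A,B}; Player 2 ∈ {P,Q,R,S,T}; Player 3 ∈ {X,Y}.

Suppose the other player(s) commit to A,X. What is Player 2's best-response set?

BR_2 = {Q,R}

u_2(P vs A,X) = 2
u_2(Q vs A,X) = 9
u_2(R vs A,X) = 9
u_2(S vs A,X) = 5
u_2(T vs A,X) = 0
max payoff 9 at {Q,R}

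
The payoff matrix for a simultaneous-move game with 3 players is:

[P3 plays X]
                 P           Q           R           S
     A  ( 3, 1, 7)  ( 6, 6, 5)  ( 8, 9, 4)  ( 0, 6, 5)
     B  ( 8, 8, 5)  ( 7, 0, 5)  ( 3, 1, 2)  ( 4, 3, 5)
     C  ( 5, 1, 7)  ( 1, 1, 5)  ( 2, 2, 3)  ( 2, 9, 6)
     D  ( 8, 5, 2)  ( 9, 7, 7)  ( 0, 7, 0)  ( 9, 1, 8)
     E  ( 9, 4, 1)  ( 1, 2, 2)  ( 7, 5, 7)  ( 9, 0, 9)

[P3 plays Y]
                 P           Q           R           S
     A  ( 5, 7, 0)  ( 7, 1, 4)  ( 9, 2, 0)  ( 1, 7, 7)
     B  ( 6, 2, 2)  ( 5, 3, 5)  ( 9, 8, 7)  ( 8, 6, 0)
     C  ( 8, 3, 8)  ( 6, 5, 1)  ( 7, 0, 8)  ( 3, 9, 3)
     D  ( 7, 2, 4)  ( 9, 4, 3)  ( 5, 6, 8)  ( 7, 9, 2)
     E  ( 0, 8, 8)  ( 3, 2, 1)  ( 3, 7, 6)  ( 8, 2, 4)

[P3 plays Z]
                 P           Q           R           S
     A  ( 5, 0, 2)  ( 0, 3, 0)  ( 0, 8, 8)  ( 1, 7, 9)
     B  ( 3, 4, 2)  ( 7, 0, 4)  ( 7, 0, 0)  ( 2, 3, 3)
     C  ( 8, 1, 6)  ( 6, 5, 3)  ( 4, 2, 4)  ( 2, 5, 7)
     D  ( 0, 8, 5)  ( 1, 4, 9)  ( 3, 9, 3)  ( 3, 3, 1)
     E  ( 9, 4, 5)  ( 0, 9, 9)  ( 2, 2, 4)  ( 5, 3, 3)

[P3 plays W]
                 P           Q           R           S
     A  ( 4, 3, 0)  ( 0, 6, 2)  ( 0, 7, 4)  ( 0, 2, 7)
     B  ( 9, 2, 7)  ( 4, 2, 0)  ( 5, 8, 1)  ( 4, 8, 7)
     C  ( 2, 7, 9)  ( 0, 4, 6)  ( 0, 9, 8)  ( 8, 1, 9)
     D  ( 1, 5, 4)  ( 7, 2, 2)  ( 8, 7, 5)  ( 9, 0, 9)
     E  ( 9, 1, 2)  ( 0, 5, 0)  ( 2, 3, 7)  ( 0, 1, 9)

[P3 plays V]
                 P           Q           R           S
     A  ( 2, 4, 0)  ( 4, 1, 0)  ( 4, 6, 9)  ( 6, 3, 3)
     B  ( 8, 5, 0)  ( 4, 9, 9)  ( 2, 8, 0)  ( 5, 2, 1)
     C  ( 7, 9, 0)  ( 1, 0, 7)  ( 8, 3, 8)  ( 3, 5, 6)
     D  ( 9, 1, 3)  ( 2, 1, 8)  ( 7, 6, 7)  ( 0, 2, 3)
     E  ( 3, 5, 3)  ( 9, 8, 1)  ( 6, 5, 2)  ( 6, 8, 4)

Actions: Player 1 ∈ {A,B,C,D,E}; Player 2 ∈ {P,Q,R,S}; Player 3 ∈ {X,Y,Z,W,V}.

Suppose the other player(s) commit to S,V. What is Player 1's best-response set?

u_1(A vs S,V) = 6
u_1(B vs S,V) = 5
u_1(C vs S,V) = 3
u_1(D vs S,V) = 0
u_1(E vs S,V) = 6
max payoff 6 at {A,E}

argmax u_1 = {A,E}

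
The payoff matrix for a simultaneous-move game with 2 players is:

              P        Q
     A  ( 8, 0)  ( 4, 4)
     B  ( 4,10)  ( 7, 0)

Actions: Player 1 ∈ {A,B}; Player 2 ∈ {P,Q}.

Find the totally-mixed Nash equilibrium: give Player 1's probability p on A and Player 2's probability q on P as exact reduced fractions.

p=5/7, q=3/7

P1 indiff ⇒ q·8+(1-q)·4 = q·4+(1-q)·7 ⇒ q(4) = (1-q)(3) ⇒ q = 3/7
P2 indiff ⇒ p·0+(1-p)·10 = p·4+(1-p)·0 ⇒ p(-4) = (1-p)(-10) ⇒ p = 5/7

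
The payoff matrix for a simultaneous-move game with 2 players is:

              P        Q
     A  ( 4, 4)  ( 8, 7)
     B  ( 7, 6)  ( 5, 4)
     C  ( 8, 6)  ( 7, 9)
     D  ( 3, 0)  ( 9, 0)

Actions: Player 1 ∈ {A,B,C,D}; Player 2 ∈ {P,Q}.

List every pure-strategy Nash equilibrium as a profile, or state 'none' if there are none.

(A,P): not NE [P1→C gives 8>4; P2→Q gives 7>4]
(A,Q): not NE [P1→D gives 9>8]
(B,P): not NE [P1→C gives 8>7]
(B,Q): not NE [P1→D gives 9>5; P2→P gives 6>4]
(C,P): not NE [P2→Q gives 9>6]
(C,Q): not NE [P1→D gives 9>7]
(D,P): not NE [P1→C gives 8>3]
(D,Q): NE

Nash profiles: (D,Q)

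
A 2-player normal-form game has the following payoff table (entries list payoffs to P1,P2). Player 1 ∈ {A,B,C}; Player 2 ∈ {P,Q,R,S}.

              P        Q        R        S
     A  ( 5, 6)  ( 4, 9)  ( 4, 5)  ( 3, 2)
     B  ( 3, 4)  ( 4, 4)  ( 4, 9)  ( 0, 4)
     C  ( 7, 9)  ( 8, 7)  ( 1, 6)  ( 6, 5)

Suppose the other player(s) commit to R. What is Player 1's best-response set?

u_1(A vs R) = 4
u_1(B vs R) = 4
u_1(C vs R) = 1
max payoff 4 at {A,B}

BR_1 = {A,B}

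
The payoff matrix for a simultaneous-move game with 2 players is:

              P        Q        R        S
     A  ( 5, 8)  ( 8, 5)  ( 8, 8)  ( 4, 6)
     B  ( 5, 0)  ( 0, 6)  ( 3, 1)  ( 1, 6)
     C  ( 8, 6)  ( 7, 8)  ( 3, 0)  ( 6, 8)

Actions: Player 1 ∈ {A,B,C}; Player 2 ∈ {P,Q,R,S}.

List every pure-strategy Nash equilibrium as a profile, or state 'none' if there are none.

(A,P): not NE [P1→C gives 8>5]
(A,Q): not NE [P2→R gives 8>5]
(A,R): NE
(A,S): not NE [P1→C gives 6>4; P2→R gives 8>6]
(B,P): not NE [P1→C gives 8>5; P2→S gives 6>0]
(B,Q): not NE [P1→A gives 8>0]
(B,R): not NE [P1→A gives 8>3; P2→S gives 6>1]
(B,S): not NE [P1→C gives 6>1]
(C,P): not NE [P2→S gives 8>6]
(C,Q): not NE [P1→A gives 8>7]
(C,R): not NE [P1→A gives 8>3; P2→S gives 8>0]
(C,S): NE

Nash profiles: (A,R), (C,S)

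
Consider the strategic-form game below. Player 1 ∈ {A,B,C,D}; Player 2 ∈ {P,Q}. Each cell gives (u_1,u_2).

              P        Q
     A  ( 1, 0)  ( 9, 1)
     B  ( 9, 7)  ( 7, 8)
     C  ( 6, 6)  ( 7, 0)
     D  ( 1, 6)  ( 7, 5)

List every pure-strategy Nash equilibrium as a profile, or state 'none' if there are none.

(A,P): not NE [P1→B gives 9>1; P2→Q gives 1>0]
(A,Q): NE
(B,P): not NE [P2→Q gives 8>7]
(B,Q): not NE [P1→A gives 9>7]
(C,P): not NE [P1→B gives 9>6]
(C,Q): not NE [P1→A gives 9>7; P2→P gives 6>0]
(D,P): not NE [P1→B gives 9>1]
(D,Q): not NE [P1→A gives 9>7; P2→P gives 6>5]

PSNE = {(A,Q)}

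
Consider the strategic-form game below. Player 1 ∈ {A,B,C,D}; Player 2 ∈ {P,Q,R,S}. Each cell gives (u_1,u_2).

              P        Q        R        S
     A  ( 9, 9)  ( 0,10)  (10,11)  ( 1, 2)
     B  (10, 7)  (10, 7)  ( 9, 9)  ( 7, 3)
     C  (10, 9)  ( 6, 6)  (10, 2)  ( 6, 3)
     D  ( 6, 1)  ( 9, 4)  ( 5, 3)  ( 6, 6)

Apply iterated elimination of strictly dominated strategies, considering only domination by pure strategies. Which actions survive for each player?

P1 drop D (B beats it: P:10>6 Q:10>9 R:9>5 S:7>6)
P2 drop S (P beats it: A:9>2 B:7>3 C:9>3)
P1→{A,B,C} P2→{P,Q,R}

Remaining: P1:{A,B,C} P2:{P,Q,R}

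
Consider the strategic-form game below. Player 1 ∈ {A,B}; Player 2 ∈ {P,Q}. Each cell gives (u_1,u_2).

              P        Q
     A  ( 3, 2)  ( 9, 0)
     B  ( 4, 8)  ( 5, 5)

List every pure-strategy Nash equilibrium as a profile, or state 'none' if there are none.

Nash profiles: (B,P)

(A,P): not NE [P1→B gives 4>3]
(A,Q): not NE [P2→P gives 2>0]
(B,P): NE
(B,Q): not NE [P1→A gives 9>5; P2→P gives 8>5]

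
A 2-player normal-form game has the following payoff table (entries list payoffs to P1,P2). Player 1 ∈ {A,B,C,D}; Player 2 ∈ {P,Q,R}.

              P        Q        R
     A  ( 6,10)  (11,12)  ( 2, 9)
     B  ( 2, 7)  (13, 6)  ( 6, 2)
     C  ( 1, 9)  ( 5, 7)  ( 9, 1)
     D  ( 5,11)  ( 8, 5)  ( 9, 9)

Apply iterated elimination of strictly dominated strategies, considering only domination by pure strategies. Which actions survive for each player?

IESDS → P1:{A,B} P2:{P,Q}

P2 drop R (P beats it: A:10>9 B:7>2 C:9>1 D:11>9)
P1 drop C (A beats it: P:6>1 Q:11>5)
P1 drop D (A beats it: P:6>5 Q:11>8)
P1→{A,B} P2→{P,Q}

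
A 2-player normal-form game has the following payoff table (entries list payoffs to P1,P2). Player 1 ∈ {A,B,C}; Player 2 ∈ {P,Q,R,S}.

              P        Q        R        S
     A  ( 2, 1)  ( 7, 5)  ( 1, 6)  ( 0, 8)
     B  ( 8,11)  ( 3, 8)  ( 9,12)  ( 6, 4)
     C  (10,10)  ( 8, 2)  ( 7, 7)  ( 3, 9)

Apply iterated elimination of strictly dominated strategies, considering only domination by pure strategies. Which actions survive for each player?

Survivors P1:{B,C} P2:{P,R}

P1 drop A (C beats it: P:10>2 Q:8>7 R:7>1 S:3>0)
P2 drop Q (P beats it: B:11>8 C:10>2)
P2 drop S (P beats it: B:11>4 C:10>9)
P1→{B,C} P2→{P,R}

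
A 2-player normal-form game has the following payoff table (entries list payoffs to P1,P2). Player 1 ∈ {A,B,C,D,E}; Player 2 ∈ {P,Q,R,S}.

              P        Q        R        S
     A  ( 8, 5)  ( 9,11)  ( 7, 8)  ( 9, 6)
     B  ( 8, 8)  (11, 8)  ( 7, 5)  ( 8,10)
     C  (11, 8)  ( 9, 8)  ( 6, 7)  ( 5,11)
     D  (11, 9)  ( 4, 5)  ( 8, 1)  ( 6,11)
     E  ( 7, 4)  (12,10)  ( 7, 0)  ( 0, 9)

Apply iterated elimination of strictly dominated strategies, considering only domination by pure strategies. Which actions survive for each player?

Survivors P1:{A,B,E} P2:{Q,S}

P2 drop P (S beats it: A:6>5 B:10>8 C:11>8 D:11>9 E:9>4)
P1 drop C (B beats it: Q:11>9 R:7>6 S:8>5)
P2 drop R (Q beats it: A:11>8 B:8>5 D:5>1 E:10>0)
P1 drop D (A beats it: Q:9>4 S:9>6)
P1→{A,B,E} P2→{Q,S}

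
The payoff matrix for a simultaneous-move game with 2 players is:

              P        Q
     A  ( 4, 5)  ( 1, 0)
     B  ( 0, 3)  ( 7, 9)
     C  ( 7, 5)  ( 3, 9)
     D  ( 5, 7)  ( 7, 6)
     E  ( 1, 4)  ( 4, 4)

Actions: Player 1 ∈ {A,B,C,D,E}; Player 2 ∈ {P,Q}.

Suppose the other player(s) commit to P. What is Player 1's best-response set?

u_1(A vs P) = 4
u_1(B vs P) = 0
u_1(C vs P) = 7
u_1(D vs P) = 5
u_1(E vs P) = 1
max payoff 7 at {C}

P1 best: {C}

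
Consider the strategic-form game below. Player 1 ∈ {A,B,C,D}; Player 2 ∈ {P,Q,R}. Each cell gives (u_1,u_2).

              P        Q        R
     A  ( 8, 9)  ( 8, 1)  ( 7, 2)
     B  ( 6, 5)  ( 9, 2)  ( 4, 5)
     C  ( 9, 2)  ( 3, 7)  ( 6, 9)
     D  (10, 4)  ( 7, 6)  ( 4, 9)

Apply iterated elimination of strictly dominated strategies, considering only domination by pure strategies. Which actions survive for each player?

Survivors P1:{A,C,D} P2:{P,R}

P2 drop Q (R beats it: A:2>1 B:5>2 C:9>7 D:9>6)
P1 drop B (A beats it: P:8>6 R:7>4)
P1→{A,C,D} P2→{P,R}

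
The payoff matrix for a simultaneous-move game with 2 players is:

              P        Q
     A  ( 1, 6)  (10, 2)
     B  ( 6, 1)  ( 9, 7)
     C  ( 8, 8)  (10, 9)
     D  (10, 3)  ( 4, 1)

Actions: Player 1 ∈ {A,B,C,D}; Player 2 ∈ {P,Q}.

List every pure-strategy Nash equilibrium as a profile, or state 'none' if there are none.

Nash profiles: (C,Q), (D,P)

(A,P): not NE [P1→D gives 10>1]
(A,Q): not NE [P2→P gives 6>2]
(B,P): not NE [P1→D gives 10>6; P2→Q gives 7>1]
(B,Q): not NE [P1→C gives 10>9]
(C,P): not NE [P1→D gives 10>8; P2→Q gives 9>8]
(C,Q): NE
(D,P): NE
(D,Q): not NE [P1→C gives 10>4; P2→P gives 3>1]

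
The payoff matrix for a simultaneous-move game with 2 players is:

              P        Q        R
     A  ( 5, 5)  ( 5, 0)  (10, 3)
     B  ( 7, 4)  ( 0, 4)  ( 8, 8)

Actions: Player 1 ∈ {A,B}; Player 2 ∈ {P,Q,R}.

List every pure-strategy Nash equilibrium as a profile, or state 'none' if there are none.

PSNE: ∅

(A,P): not NE [P1→B gives 7>5]
(A,Q): not NE [P2→P gives 5>0]
(A,R): not NE [P2→P gives 5>3]
(B,P): not NE [P2→R gives 8>4]
(B,Q): not NE [P1→A gives 5>0; P2→R gives 8>4]
(B,R): not NE [P1→A gives 10>8]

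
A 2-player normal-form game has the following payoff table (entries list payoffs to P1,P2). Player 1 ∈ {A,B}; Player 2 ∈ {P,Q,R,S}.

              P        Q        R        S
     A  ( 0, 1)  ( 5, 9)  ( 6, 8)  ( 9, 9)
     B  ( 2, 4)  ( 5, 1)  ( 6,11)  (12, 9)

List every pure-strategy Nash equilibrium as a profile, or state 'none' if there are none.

PSNE = {(A,Q), (B,R)}

(A,P): not NE [P1→B gives 2>0; P2→S gives 9>1]
(A,Q): NE
(A,R): not NE [P2→S gives 9>8]
(A,S): not NE [P1→B gives 12>9]
(B,P): not NE [P2→R gives 11>4]
(B,Q): not NE [P2→R gives 11>1]
(B,R): NE
(B,S): not NE [P2→R gives 11>9]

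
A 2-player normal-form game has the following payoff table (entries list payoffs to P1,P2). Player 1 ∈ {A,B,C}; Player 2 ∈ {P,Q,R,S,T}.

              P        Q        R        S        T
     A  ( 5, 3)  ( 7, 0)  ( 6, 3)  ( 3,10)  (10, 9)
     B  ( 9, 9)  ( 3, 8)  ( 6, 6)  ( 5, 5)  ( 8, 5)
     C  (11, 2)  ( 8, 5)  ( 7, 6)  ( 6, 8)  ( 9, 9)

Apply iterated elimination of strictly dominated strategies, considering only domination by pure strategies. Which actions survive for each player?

P1 drop B (C beats it: P:11>9 Q:8>3 R:7>6 S:6>5 T:9>8)
P2 drop P (S beats it: A:10>3 C:8>2)
P2 drop Q (R beats it: A:3>0 C:6>5)
P2 drop R (S beats it: A:10>3 C:8>6)
P1→{A,C} P2→{S,T}

IESDS → P1:{A,C} P2:{S,T}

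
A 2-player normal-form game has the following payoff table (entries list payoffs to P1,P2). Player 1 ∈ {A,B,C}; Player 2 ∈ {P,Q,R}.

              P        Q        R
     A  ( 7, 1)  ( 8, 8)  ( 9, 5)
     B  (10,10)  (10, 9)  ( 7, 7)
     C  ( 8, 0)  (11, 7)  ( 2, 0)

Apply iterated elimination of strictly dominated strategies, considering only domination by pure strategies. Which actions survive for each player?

P2 drop R (Q beats it: A:8>5 B:9>7 C:7>0)
P1 drop A (B beats it: P:10>7 Q:10>8)
P1→{B,C} P2→{P,Q}

Remaining: P1:{B,C} P2:{P,Q}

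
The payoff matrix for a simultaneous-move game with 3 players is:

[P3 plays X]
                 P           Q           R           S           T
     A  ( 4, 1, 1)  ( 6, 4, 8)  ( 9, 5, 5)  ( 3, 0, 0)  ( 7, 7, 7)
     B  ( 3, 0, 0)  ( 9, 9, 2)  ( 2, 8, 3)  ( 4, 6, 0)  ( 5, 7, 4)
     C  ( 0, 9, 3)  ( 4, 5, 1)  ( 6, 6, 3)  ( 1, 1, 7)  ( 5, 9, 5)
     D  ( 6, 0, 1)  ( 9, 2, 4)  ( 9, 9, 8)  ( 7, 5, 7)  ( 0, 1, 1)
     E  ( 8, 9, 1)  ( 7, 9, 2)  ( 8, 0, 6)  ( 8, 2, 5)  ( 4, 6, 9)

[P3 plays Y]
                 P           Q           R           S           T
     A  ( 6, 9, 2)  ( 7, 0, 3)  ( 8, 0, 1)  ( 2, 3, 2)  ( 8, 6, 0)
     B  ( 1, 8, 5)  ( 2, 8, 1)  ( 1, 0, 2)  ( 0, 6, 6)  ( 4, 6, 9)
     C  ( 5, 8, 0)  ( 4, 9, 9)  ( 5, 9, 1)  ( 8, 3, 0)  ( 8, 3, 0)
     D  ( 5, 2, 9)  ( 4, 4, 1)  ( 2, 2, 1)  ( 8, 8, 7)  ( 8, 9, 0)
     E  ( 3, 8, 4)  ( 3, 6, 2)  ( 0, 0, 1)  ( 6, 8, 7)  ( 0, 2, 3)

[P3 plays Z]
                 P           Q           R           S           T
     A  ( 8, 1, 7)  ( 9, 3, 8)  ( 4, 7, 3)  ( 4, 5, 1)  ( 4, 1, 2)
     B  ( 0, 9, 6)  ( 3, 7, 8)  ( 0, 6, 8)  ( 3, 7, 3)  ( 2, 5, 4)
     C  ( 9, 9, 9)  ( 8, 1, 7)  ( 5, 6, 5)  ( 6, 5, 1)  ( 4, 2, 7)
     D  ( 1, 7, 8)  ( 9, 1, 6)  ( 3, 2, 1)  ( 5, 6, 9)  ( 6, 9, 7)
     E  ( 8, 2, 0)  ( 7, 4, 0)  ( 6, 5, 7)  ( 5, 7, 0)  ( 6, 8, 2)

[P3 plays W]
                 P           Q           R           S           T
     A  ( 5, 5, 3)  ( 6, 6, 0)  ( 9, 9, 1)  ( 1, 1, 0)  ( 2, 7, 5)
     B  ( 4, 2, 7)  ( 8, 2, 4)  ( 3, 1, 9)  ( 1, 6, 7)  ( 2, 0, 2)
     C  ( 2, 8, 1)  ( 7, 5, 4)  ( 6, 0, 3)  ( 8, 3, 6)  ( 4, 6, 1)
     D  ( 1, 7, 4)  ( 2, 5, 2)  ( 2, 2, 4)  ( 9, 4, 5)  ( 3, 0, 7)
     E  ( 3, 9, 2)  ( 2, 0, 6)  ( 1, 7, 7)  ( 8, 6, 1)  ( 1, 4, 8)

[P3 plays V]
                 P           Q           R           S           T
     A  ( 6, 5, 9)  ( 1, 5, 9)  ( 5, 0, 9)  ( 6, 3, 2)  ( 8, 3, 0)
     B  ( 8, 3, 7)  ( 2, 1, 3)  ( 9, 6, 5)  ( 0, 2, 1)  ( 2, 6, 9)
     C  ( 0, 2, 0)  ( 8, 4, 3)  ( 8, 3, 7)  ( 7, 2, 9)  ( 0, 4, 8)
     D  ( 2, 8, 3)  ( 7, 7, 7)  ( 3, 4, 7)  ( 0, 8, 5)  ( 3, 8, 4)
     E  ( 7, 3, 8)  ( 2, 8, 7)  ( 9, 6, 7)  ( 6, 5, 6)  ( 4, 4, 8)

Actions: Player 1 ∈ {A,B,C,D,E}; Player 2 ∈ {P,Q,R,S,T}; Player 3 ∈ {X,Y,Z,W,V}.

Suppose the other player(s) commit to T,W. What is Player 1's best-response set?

argmax u_1 = {C}

u_1(A vs T,W) = 2
u_1(B vs T,W) = 2
u_1(C vs T,W) = 4
u_1(D vs T,W) = 3
u_1(E vs T,W) = 1
max payoff 4 at {C}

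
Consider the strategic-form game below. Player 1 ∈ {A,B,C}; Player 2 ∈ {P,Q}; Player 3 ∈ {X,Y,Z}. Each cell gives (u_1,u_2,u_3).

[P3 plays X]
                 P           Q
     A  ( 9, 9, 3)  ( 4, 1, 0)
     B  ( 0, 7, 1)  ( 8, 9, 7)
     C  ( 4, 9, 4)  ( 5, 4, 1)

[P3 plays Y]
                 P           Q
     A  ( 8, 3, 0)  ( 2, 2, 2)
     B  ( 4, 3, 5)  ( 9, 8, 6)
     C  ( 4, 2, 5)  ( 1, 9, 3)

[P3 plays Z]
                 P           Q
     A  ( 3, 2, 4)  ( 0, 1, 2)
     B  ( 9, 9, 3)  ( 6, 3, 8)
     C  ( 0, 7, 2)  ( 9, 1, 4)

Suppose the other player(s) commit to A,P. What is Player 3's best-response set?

P3 best: {Z}

u_3(X vs A,P) = 3
u_3(Y vs A,P) = 0
u_3(Z vs A,P) = 4
max payoff 4 at {Z}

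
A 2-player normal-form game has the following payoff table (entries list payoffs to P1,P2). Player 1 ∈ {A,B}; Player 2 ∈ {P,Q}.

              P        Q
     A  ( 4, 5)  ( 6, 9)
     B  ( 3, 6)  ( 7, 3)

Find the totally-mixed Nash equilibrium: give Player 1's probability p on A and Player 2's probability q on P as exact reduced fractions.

P1 indiff ⇒ q·4+(1-q)·6 = q·3+(1-q)·7 ⇒ q(1) = (1-q)(1) ⇒ q = 1/2
P2 indiff ⇒ p·5+(1-p)·6 = p·9+(1-p)·3 ⇒ p(-4) = (1-p)(-3) ⇒ p = 3/7

p=3/7, q=1/2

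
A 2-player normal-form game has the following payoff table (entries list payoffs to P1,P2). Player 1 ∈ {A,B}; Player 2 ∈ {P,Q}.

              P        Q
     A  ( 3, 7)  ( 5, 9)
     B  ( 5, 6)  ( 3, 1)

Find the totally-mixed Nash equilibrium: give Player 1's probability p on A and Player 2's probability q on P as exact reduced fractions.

P1 indiff ⇒ q·3+(1-q)·5 = q·5+(1-q)·3 ⇒ q(-2) = (1-q)(-2) ⇒ q = 1/2
P2 indiff ⇒ p·7+(1-p)·6 = p·9+(1-p)·1 ⇒ p(-2) = (1-p)(-5) ⇒ p = 5/7

(p,q) = (5/7, 1/2)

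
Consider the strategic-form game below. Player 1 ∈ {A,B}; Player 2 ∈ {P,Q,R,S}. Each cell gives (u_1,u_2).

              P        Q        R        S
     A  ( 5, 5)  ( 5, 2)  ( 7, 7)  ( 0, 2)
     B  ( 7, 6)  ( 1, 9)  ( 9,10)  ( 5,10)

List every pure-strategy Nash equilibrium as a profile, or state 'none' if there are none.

(A,P): not NE [P1→B gives 7>5; P2→R gives 7>5]
(A,Q): not NE [P2→R gives 7>2]
(A,R): not NE [P1→B gives 9>7]
(A,S): not NE [P1→B gives 5>0; P2→R gives 7>2]
(B,P): not NE [P2→S gives 10>6]
(B,Q): not NE [P1→A gives 5>1; P2→S gives 10>9]
(B,R): NE
(B,S): NE

Nash profiles: (B,R), (B,S)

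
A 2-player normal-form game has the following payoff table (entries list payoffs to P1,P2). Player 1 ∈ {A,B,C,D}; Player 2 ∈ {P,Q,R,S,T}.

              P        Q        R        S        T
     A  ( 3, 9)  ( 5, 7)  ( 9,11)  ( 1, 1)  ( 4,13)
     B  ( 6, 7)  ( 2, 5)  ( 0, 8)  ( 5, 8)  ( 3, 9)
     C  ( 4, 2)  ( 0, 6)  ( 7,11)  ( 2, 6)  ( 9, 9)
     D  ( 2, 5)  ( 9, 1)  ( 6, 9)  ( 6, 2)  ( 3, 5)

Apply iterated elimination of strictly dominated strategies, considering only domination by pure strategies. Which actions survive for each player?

P2 drop P (R beats it: A:11>9 B:8>7 C:11>2 D:9>5)
P2 drop Q (R beats it: A:11>7 B:8>5 C:11>6 D:9>1)
P2 drop S (T beats it: A:13>1 B:9>8 C:9>6 D:5>2)
P1 drop B (A beats it: R:9>0 T:4>3)
P1 drop D (A beats it: R:9>6 T:4>3)
P1→{A,C} P2→{R,T}

Survivors P1:{A,C} P2:{R,T}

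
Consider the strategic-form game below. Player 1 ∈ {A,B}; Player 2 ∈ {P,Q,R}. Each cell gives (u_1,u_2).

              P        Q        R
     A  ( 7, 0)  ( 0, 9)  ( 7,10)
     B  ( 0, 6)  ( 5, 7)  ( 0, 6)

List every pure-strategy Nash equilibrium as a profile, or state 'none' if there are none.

Nash profiles: (A,R), (B,Q)

(A,P): not NE [P2→R gives 10>0]
(A,Q): not NE [P1→B gives 5>0; P2→R gives 10>9]
(A,R): NE
(B,P): not NE [P1→A gives 7>0; P2→Q gives 7>6]
(B,Q): NE
(B,R): not NE [P1→A gives 7>0; P2→Q gives 7>6]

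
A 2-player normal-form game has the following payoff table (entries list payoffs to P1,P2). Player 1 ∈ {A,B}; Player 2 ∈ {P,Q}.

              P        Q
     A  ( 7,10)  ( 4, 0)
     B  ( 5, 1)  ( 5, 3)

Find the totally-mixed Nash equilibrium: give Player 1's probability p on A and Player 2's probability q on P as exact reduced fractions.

P1 indiff ⇒ q·7+(1-q)·4 = q·5+(1-q)·5 ⇒ q(2) = (1-q)(1) ⇒ q = 1/3
P2 indiff ⇒ p·10+(1-p)·1 = p·0+(1-p)·3 ⇒ p(10) = (1-p)(2) ⇒ p = 1/6

p=1/6, q=1/3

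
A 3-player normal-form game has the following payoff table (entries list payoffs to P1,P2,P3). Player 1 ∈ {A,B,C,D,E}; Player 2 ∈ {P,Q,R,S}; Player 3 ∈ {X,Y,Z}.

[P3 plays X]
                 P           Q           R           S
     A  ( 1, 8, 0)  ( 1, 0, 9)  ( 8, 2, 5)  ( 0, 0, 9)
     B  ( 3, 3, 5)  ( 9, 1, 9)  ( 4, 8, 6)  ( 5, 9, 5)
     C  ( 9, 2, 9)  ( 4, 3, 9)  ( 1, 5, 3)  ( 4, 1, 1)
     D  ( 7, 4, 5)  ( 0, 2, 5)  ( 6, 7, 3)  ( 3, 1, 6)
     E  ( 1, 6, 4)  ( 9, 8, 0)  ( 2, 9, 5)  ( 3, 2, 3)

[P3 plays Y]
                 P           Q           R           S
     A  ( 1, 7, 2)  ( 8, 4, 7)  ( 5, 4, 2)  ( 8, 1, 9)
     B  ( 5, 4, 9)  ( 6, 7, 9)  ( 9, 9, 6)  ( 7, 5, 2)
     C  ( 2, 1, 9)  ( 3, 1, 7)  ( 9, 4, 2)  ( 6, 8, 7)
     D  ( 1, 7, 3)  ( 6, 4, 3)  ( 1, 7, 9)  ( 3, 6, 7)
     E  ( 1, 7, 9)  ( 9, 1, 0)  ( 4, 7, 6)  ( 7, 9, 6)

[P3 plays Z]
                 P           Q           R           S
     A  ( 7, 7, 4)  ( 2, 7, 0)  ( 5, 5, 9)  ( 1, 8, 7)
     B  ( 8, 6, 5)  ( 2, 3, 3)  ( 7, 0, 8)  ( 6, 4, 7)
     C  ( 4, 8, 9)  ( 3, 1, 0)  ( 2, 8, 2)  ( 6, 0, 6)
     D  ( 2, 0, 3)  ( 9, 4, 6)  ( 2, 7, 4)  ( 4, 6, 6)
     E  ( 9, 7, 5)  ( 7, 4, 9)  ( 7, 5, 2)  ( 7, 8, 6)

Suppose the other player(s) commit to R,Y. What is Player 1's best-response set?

u_1(A vs R,Y) = 5
u_1(B vs R,Y) = 9
u_1(C vs R,Y) = 9
u_1(D vs R,Y) = 1
u_1(E vs R,Y) = 4
max payoff 9 at {B,C}

BR_1 = {B,C}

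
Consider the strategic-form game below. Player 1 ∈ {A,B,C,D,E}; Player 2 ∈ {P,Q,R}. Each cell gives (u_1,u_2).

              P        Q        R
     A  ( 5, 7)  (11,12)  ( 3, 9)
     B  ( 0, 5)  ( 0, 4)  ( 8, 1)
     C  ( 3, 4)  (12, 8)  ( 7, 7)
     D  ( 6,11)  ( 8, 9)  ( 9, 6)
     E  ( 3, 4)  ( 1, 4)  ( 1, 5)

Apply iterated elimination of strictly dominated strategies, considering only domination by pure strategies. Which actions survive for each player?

P1 drop B (D beats it: P:6>0 Q:8>0 R:9>8)
P1 drop E (A beats it: P:5>3 Q:11>1 R:3>1)
P2 drop R (Q beats it: A:12>9 C:8>7 D:9>6)
P1→{A,C,D} P2→{P,Q}

Survivors P1:{A,C,D} P2:{P,Q}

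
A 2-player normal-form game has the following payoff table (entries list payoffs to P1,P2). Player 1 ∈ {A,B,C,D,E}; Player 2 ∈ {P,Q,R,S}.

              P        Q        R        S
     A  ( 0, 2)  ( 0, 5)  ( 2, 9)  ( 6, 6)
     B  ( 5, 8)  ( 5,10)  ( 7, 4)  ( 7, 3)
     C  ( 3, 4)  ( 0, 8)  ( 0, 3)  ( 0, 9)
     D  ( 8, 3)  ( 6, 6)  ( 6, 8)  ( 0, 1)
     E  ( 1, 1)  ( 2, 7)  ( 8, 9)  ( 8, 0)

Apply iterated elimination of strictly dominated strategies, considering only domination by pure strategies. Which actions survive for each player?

Remaining: P1:{B,D,E} P2:{Q,R}

P1 drop A (B beats it: P:5>0 Q:5>0 R:7>2 S:7>6)
P1 drop C (B beats it: P:5>3 Q:5>0 R:7>0 S:7>0)
P2 drop P (Q beats it: B:10>8 D:6>3 E:7>1)
P2 drop S (Q beats it: B:10>3 D:6>1 E:7>0)
P1→{B,D,E} P2→{Q,R}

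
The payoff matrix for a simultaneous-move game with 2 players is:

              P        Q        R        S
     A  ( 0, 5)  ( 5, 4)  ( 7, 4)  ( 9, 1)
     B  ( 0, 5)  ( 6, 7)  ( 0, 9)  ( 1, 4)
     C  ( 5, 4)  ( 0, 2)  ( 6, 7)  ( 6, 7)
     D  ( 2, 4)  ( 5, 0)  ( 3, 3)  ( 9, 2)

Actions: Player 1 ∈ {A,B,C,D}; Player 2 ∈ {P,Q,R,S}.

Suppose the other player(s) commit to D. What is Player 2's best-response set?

u_2(P vs D) = 4
u_2(Q vs D) = 0
u_2(R vs D) = 3
u_2(S vs D) = 2
max payoff 4 at {P}

P2 best: {P}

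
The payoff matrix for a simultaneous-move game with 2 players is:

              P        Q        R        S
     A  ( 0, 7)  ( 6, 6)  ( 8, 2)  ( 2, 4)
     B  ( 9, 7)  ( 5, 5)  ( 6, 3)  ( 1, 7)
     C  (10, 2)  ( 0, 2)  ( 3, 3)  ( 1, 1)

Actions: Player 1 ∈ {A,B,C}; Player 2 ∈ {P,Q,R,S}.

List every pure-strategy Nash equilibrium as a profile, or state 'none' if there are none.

PSNE: ∅

(A,P): not NE [P1→C gives 10>0]
(A,Q): not NE [P2→P gives 7>6]
(A,R): not NE [P2→P gives 7>2]
(A,S): not NE [P2→P gives 7>4]
(B,P): not NE [P1→C gives 10>9]
(B,Q): not NE [P1→A gives 6>5; P2→S gives 7>5]
(B,R): not NE [P1→A gives 8>6; P2→S gives 7>3]
(B,S): not NE [P1→A gives 2>1]
(C,P): not NE [P2→R gives 3>2]
(C,Q): not NE [P1→A gives 6>0; P2→R gives 3>2]
(C,R): not NE [P1→A gives 8>3]
(C,S): not NE [P1→A gives 2>1; P2→R gives 3>1]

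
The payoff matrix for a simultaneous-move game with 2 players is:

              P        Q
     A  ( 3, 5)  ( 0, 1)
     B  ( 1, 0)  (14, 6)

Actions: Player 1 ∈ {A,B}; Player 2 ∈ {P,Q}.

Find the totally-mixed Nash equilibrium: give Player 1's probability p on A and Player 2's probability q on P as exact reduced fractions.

P1 mixes 3/5 on A; P2 mixes 7/8 on P

P1 indiff ⇒ q·3+(1-q)·0 = q·1+(1-q)·14 ⇒ q(2) = (1-q)(14) ⇒ q = 7/8
P2 indiff ⇒ p·5+(1-p)·0 = p·1+(1-p)·6 ⇒ p(4) = (1-p)(6) ⇒ p = 3/5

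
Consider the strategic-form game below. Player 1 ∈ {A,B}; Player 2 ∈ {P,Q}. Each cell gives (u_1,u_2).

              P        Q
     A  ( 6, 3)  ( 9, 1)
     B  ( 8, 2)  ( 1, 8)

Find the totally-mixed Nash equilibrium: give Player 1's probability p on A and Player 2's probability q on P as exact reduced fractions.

P1 indiff ⇒ q·6+(1-q)·9 = q·8+(1-q)·1 ⇒ q(-2) = (1-q)(-8) ⇒ q = 4/5
P2 indiff ⇒ p·3+(1-p)·2 = p·1+(1-p)·8 ⇒ p(2) = (1-p)(6) ⇒ p = 3/4

P1 mixes 3/4 on A; P2 mixes 4/5 on P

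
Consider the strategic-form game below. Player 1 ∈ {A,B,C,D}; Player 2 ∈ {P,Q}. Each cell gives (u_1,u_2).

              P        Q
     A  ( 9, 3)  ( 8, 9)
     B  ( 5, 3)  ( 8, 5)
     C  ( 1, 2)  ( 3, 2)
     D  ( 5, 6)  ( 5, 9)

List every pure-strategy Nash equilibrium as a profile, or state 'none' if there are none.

Nash profiles: (A,Q), (B,Q)

(A,P): not NE [P2→Q gives 9>3]
(A,Q): NE
(B,P): not NE [P1→A gives 9>5; P2→Q gives 5>3]
(B,Q): NE
(C,P): not NE [P1→A gives 9>1]
(C,Q): not NE [P1→B gives 8>3]
(D,P): not NE [P1→A gives 9>5; P2→Q gives 9>6]
(D,Q): not NE [P1→B gives 8>5]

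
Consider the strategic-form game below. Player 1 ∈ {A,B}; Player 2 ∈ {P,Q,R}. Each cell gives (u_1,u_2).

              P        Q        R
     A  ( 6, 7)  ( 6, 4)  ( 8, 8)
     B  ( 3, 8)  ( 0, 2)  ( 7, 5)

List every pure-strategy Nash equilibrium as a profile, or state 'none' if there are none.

PSNE = {(A,R)}

(A,P): not NE [P2→R gives 8>7]
(A,Q): not NE [P2→R gives 8>4]
(A,R): NE
(B,P): not NE [P1→A gives 6>3]
(B,Q): not NE [P1→A gives 6>0; P2→P gives 8>2]
(B,R): not NE [P1→A gives 8>7; P2→P gives 8>5]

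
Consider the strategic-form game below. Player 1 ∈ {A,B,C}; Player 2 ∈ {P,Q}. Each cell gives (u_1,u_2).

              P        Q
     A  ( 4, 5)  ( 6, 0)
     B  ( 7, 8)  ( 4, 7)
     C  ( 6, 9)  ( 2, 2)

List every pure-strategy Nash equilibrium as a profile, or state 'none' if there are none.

(A,P): not NE [P1→B gives 7>4]
(A,Q): not NE [P2→P gives 5>0]
(B,P): NE
(B,Q): not NE [P1→A gives 6>4; P2→P gives 8>7]
(C,P): not NE [P1→B gives 7>6]
(C,Q): not NE [P1→A gives 6>2; P2→P gives 9>2]

Nash profiles: (B,P)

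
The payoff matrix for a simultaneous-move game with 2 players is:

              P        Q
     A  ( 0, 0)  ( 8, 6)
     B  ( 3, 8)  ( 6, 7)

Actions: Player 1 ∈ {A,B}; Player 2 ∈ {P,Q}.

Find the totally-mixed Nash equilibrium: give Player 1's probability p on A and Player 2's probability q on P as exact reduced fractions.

P1 indiff ⇒ q·0+(1-q)·8 = q·3+(1-q)·6 ⇒ q(-3) = (1-q)(-2) ⇒ q = 2/5
P2 indiff ⇒ p·0+(1-p)·8 = p·6+(1-p)·7 ⇒ p(-6) = (1-p)(-1) ⇒ p = 1/7

P1 mixes 1/7 on A; P2 mixes 2/5 on P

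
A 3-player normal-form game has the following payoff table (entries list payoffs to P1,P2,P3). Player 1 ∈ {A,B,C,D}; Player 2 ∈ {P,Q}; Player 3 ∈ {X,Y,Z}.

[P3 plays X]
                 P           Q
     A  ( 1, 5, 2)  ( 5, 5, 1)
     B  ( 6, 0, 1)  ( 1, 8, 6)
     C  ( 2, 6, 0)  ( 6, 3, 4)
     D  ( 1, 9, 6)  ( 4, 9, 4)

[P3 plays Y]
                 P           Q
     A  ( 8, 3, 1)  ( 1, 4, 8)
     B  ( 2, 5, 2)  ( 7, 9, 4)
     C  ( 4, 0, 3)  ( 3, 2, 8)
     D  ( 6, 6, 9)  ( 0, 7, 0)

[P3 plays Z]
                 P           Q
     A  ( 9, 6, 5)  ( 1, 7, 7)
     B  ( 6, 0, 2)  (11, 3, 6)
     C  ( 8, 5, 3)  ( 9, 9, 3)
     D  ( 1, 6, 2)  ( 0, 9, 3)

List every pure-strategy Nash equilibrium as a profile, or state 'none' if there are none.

(A,P,X): not NE [P1→B gives 6>1; P3→Z gives 5>2]
(A,P,Y): not NE [P2→Q gives 4>3; P3→Z gives 5>1]
(A,P,Z): not NE [P2→Q gives 7>6]
(A,Q,X): not NE [P1→C gives 6>5; P3→Y gives 8>1]
(A,Q,Y): not NE [P1→B gives 7>1]
(A,Q,Z): not NE [P1→B gives 11>1; P3→Y gives 8>7]
(B,P,X): not NE [P2→Q gives 8>0; P3→Z gives 2>1]
(B,P,Y): not NE [P1→A gives 8>2; P2→Q gives 9>5]
(B,P,Z): not NE [P1→A gives 9>6; P2→Q gives 3>0]
(B,Q,X): not NE [P1→C gives 6>1]
(B,Q,Y): not NE [P3→Z gives 6>4]
(B,Q,Z): NE
(C,P,X): not NE [P1→B gives 6>2; P3→Z gives 3>0]
(C,P,Y): not NE [P1→A gives 8>4; P2→Q gives 2>0]
(C,P,Z): not NE [P1→A gives 9>8; P2→Q gives 9>5]
(C,Q,X): not NE [P2→P gives 6>3; P3→Y gives 8>4]
(C,Q,Y): not NE [P1→B gives 7>3]
(C,Q,Z): not NE [P1→B gives 11>9; P3→Y gives 8>3]
(D,P,X): not NE [P1→B gives 6>1; P3→Y gives 9>6]
(D,P,Y): not NE [P1→A gives 8>6; P2→Q gives 7>6]
(D,P,Z): not NE [P1→A gives 9>1; P2→Q gives 9>6; P3→Y gives 9>2]
(D,Q,X): not NE [P1→C gives 6>4]
(D,Q,Y): not NE [P1→B gives 7>0; P3→X gives 4>0]
(D,Q,Z): not NE [P1→B gives 11>0; P3→X gives 4>3]

NE set: (B,Q,Z)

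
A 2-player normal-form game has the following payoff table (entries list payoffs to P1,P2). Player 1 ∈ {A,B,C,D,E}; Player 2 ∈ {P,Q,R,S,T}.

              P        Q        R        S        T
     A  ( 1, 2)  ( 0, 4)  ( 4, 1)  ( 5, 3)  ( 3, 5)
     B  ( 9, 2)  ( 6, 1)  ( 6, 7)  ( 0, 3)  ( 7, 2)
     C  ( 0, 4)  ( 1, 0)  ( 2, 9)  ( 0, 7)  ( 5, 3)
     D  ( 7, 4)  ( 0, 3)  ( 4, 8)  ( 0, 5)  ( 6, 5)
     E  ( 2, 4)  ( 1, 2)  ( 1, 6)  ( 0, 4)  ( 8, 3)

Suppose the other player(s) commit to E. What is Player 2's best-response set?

P2 best: {R}

u_2(P vs E) = 4
u_2(Q vs E) = 2
u_2(R vs E) = 6
u_2(S vs E) = 4
u_2(T vs E) = 3
max payoff 6 at {R}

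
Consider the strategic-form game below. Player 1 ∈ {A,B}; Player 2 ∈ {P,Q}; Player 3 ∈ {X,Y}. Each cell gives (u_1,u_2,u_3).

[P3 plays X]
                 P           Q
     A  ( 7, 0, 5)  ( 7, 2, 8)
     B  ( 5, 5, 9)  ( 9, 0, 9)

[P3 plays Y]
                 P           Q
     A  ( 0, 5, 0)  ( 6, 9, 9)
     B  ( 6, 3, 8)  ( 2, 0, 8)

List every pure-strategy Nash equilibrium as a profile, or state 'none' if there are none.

(A,P,X): not NE [P2→Q gives 2>0]
(A,P,Y): not NE [P1→B gives 6>0; P2→Q gives 9>5; P3→X gives 5>0]
(A,Q,X): not NE [P1→B gives 9>7; P3→Y gives 9>8]
(A,Q,Y): NE
(B,P,X): not NE [P1→A gives 7>5]
(B,P,Y): not NE [P3→X gives 9>8]
(B,Q,X): not NE [P2→P gives 5>0]
(B,Q,Y): not NE [P1→A gives 6>2; P2→P gives 3>0; P3→X gives 9>8]

NE set: (A,Q,Y)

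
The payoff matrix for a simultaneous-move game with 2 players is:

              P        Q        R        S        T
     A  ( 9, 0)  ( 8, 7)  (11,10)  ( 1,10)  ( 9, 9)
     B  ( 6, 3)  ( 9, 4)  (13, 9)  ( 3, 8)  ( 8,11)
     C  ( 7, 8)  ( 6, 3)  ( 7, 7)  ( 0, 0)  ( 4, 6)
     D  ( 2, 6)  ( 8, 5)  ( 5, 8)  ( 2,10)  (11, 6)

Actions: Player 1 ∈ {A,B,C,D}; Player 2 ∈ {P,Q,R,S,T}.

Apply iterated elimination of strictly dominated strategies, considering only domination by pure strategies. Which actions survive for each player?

P1 drop C (A beats it: P:9>7 Q:8>6 R:11>7 S:1>0 T:9>4)
P2 drop P (R beats it: A:10>0 B:9>3 D:8>6)
P2 drop Q (R beats it: A:10>7 B:9>4 D:8>5)
P1→{A,B,D} P2→{R,S,T}

Remaining: P1:{A,B,D} P2:{R,S,T}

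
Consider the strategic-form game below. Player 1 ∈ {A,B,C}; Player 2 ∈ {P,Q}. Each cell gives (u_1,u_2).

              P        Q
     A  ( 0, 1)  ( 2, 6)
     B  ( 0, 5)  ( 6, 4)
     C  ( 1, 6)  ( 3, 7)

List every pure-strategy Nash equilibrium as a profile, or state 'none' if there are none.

(A,P): not NE [P1→C gives 1>0; P2→Q gives 6>1]
(A,Q): not NE [P1→B gives 6>2]
(B,P): not NE [P1→C gives 1>0]
(B,Q): not NE [P2→P gives 5>4]
(C,P): not NE [P2→Q gives 7>6]
(C,Q): not NE [P1→B gives 6>3]

Equilibria: none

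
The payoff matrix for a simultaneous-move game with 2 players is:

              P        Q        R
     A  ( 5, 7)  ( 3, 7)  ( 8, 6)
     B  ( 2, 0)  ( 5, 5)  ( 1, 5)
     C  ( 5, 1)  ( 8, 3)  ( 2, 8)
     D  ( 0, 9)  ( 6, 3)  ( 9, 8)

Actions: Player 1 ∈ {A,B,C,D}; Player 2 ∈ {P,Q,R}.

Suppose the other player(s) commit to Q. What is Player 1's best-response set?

u_1(A vs Q) = 3
u_1(B vs Q) = 5
u_1(C vs Q) = 8
u_1(D vs Q) = 6
max payoff 8 at {C}

P1 best: {C}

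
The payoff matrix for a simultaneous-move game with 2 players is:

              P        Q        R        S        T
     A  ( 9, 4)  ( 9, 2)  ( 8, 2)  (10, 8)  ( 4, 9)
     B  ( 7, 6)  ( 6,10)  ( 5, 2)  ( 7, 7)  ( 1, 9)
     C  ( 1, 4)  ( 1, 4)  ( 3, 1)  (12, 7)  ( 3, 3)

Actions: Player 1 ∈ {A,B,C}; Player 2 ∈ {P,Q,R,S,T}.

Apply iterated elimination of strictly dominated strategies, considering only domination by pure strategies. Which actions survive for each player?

Survivors P1:{A,C} P2:{S,T}

P1 drop B (A beats it: P:9>7 Q:9>6 R:8>5 S:10>7 T:4>1)
P2 drop P (S beats it: A:8>4 C:7>4)
P2 drop Q (S beats it: A:8>2 C:7>4)
P2 drop R (S beats it: A:8>2 C:7>1)
P1→{A,C} P2→{S,T}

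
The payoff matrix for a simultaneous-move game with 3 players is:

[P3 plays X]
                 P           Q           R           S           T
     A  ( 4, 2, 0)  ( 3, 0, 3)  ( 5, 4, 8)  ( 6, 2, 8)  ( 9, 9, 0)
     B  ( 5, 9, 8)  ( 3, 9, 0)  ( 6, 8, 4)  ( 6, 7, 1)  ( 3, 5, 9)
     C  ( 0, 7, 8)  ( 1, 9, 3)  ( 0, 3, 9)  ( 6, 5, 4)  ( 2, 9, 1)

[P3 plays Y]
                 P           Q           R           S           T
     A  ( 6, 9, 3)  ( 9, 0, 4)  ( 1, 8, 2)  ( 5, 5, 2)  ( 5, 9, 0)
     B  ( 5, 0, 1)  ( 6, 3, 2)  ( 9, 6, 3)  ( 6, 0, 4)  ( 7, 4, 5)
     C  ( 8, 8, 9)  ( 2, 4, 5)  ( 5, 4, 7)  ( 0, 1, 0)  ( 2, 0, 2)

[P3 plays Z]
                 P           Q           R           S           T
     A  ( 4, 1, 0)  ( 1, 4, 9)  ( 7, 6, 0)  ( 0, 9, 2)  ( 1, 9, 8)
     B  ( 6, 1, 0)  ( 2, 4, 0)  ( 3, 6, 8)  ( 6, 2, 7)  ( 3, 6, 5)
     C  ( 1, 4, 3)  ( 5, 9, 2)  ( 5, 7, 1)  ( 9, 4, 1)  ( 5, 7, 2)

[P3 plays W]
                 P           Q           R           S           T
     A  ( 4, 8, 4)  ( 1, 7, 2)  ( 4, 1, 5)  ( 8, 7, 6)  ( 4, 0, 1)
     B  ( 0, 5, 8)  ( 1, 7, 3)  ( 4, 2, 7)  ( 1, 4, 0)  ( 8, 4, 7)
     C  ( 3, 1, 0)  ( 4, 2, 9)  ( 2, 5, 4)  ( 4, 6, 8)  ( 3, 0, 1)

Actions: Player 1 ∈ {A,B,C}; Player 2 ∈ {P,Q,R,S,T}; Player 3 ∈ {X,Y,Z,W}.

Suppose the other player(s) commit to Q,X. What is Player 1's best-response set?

u_1(A vs Q,X) = 3
u_1(B vs Q,X) = 3
u_1(C vs Q,X) = 1
max payoff 3 at {A,B}

BR_1 = {A,B}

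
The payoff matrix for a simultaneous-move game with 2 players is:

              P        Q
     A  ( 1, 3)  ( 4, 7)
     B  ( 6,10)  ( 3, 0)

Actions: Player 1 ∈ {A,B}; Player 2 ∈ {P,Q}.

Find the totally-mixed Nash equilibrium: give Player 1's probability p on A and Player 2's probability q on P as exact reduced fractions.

P1 indiff ⇒ q·1+(1-q)·4 = q·6+(1-q)·3 ⇒ q(-5) = (1-q)(-1) ⇒ q = 1/6
P2 indiff ⇒ p·3+(1-p)·10 = p·7+(1-p)·0 ⇒ p(-4) = (1-p)(-10) ⇒ p = 5/7

P1 mixes 5/7 on A; P2 mixes 1/6 on P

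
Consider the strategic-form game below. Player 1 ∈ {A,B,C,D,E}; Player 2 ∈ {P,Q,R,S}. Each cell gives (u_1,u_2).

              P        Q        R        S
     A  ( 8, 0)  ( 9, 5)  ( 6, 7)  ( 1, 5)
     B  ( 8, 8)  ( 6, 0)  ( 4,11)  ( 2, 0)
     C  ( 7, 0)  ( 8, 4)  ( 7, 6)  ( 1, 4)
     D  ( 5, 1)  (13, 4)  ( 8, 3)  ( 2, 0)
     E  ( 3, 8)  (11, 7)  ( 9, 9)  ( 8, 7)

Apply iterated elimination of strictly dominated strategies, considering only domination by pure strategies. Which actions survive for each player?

P2 drop P (R beats it: A:7>0 B:11>8 C:6>0 D:3>1 E:9>8)
P1 drop A (D beats it: Q:13>9 R:8>6 S:2>1)
P1 drop B (E beats it: Q:11>6 R:9>4 S:8>2)
P1 drop C (D beats it: Q:13>8 R:8>7 S:2>1)
P2 drop S (R beats it: D:3>0 E:9>7)
P1→{D,E} P2→{Q,R}

IESDS → P1:{D,E} P2:{Q,R}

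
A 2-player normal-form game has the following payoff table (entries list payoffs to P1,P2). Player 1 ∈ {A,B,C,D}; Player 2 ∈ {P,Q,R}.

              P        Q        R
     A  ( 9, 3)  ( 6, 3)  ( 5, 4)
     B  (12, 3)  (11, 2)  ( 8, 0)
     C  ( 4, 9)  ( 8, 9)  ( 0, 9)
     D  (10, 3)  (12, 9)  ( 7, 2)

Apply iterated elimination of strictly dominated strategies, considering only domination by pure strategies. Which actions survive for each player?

Survivors P1:{B,D} P2:{P,Q}

P1 drop A (B beats it: P:12>9 Q:11>6 R:8>5)
P1 drop C (B beats it: P:12>4 Q:11>8 R:8>0)
P2 drop R (P beats it: B:3>0 D:3>2)
P1→{B,D} P2→{P,Q}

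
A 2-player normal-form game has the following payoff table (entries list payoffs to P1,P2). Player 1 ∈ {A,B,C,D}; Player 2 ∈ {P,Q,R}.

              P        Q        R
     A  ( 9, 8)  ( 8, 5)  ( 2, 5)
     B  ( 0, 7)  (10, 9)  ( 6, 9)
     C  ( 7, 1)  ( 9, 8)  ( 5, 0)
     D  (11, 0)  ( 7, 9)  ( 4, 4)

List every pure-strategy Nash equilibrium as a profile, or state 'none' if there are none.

(A,P): not NE [P1→D gives 11>9]
(A,Q): not NE [P1→B gives 10>8; P2→P gives 8>5]
(A,R): not NE [P1→B gives 6>2; P2→P gives 8>5]
(B,P): not NE [P1→D gives 11>0; P2→R gives 9>7]
(B,Q): NE
(B,R): NE
(C,P): not NE [P1→D gives 11>7; P2→Q gives 8>1]
(C,Q): not NE [P1→B gives 10>9]
(C,R): not NE [P1→B gives 6>5; P2→Q gives 8>0]
(D,P): not NE [P2→Q gives 9>0]
(D,Q): not NE [P1→B gives 10>7]
(D,R): not NE [P1→B gives 6>4; P2→Q gives 9>4]

PSNE = {(B,Q), (B,R)}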